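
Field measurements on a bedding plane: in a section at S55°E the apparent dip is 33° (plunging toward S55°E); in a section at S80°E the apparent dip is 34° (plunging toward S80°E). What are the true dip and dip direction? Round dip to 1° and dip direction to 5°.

Represent each trace as a vector plunging at its apparent dip toward its trend (east-north-up frame): v₁ = (0.687, -0.481, -0.545), v₂ = (0.816, -0.144, -0.559).
The plane normal is n = v₁ × v₂ ∝ (0.191, -0.061, 0.294).
Dip δ = arctan(|n_h|/n_z) = arctan(0.200/0.294) = 34.2°.
The horizontal component of n points toward azimuth atan2(n_x, n_y) = 108°, the dip direction.

true dip 34°, dip direction 110°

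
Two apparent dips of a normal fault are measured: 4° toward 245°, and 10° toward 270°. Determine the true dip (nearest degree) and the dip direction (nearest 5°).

Represent each trace as a vector plunging at its apparent dip toward its trend (east-north-up frame): v₁ = (-0.904, -0.422, -0.070), v₂ = (-0.985, -0.000, -0.174).
n = v₁ × v₂ = (-0.073, 0.088, 0.415) (taken with n_z > 0).
Dip δ = arctan(|n_h|/n_z) = arctan(0.115/0.415) = 15.4°.
Dip direction = azimuth of (n_x, n_y) = atan2(-0.073, 0.088) = 320°.

true dip 15°, dip direction 320°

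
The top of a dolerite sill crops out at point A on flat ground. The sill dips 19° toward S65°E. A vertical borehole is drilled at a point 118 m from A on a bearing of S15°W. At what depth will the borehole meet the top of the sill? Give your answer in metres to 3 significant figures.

7.06 m

The hole lies 80° from the dip direction, so the down-dip offset is 118 × cos 80° = 20.49 m.
Depth = down-dip offset × tan(dip) = 20.49 × tan 19° = 20.49 × 0.3443
Depth = 7.06 m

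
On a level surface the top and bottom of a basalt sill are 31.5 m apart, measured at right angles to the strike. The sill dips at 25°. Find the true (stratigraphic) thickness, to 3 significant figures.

13.3 m

True thickness t = w · sin(dip) = 31.5 × sin 25°
t = 31.5 × 0.4226 = 13.312 m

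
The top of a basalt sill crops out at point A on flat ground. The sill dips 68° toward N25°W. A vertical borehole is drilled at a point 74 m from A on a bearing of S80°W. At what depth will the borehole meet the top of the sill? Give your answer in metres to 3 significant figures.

47.4 m

The hole lies 75° from the dip direction, so the down-dip offset is 74 × cos 75° = 19.15 m.
Depth = down-dip offset × tan(dip) = 19.15 × tan 68° = 19.15 × 2.4751
Depth = 47.40 m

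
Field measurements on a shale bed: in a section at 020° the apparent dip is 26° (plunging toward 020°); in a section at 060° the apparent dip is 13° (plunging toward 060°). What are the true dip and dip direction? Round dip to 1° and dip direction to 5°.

true dip 28°, dip direction 355°

Represent each trace as a vector plunging at its apparent dip toward its trend (east-north-up frame): v₁ = (0.307, 0.845, -0.438), v₂ = (0.844, 0.487, -0.225).
The plane normal is n = v₁ × v₂ ∝ (-0.024, 0.301, 0.563).
tan δ = √(n_x²+n_y²)/n_z = 0.302/0.563, so δ = 28.2°.
The horizontal component of n points toward azimuth atan2(n_x, n_y) = 356°, the dip direction.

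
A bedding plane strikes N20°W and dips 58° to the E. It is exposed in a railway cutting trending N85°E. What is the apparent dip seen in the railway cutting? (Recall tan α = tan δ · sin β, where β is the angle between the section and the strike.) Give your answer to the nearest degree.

Angle between strike (N20°W) and section (N85°E): β = 75°.
tan α = tan 58° × sin 75° = 1.6003 × 0.9659 = 1.5458
α = arctan(1.5458) = 57.10°

57°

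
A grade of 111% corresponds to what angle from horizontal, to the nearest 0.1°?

tan θ = 111/100 = 1.1100
θ = arctan(1.1100) = 47.98°

48.0°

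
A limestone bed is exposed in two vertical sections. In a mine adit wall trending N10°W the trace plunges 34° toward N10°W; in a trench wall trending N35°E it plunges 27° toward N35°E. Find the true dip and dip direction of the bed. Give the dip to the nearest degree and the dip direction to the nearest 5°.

Represent each trace as a vector plunging at its apparent dip toward its trend (east-north-up frame): v₁ = (-0.144, 0.816, -0.559), v₂ = (0.511, 0.730, -0.454).
Cross product v₁ × v₂ gives the pole to the plane: n ∝ (-0.037, 0.351, 0.522).
Dip δ = arctan(|n_h|/n_z) = arctan(0.353/0.522) = 34.1°.
The horizontal component of n points toward azimuth atan2(n_x, n_y) = 354°, the dip direction.

true dip 34°, dip direction 355°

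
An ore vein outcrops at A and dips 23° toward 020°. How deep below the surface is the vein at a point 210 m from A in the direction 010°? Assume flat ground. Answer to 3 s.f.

The hole lies 10° from the dip direction, so the down-dip offset is 210 × cos 10° = 206.81 m.
Depth = down-dip offset × tan(dip) = 206.81 × tan 23° = 206.81 × 0.4245
Depth = 87.79 m

87.8 m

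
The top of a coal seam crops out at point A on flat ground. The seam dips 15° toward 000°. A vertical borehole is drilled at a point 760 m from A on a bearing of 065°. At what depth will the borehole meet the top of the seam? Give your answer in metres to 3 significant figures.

The hole lies 65° from the dip direction, so the down-dip offset is 760 × cos 65° = 321.19 m.
Depth = down-dip offset × tan(dip) = 321.19 × tan 15° = 321.19 × 0.2679
Depth = 86.06 m

86.1 m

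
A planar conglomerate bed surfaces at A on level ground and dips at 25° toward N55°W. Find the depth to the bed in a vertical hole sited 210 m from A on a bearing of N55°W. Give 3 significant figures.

The hole is directly down-dip from the outcrop, so the down-dip offset is 210 m.
Depth = down-dip offset × tan(dip) = 210.00 × tan 25° = 210.00 × 0.4663
Depth = 97.92 m

97.9 m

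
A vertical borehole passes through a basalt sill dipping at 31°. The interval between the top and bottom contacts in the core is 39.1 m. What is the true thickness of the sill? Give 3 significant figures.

33.5 m

True thickness t = h · cos(dip) = 39.1 × cos 31°
t = 39.1 × 0.8572 = 33.515 m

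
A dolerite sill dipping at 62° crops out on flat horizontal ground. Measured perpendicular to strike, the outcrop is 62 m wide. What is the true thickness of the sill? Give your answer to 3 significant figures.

True thickness t = w · sin(dip) = 62 × sin 62°
t = 62 × 0.8829 = 54.743 m

54.7 m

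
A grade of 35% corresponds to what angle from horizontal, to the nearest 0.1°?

19.3°

tan θ = 35/100 = 0.3500
θ = arctan(0.3500) = 19.29°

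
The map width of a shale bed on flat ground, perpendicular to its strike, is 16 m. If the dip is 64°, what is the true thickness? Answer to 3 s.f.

True thickness t = w · sin(dip) = 16 × sin 64°
t = 16 × 0.8988 = 14.381 m

14.4 m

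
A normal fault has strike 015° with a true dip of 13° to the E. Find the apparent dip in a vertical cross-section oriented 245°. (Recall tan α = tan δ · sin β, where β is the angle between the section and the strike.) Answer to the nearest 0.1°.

Angle between strike (015°) and section (245°): β = 50°.
tan(apparent dip) = tan 13° · sin 50° = 0.1769
α = arctan(0.1769) = 10.03°

10.0°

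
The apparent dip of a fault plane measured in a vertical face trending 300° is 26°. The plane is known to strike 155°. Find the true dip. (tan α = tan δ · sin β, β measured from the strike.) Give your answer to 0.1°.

β = acute angle between strike 155° and section 300° = 35°.
tan δ = tan α / sin β = tan 26° / sin 35° = 0.4877 / 0.5736 = 0.8503
true dip = arctan 0.8503 = 40.38°

40.4°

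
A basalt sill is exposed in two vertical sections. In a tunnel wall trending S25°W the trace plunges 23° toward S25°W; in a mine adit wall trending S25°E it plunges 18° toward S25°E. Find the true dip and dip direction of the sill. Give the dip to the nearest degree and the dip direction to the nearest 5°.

The two traces are lines in the plane: v₁ = (sin 205°·cos 23°, cos 205°·cos 23°, −sin 23°), v₂ = (sin 155°·cos 18°, cos 155°·cos 18°, −sin 18°).
The plane normal is n = v₁ × v₂ ∝ (-0.079, -0.277, 0.671).
Dip δ = arctan(|n_h|/n_z) = arctan(0.288/0.671) = 23.3°.
Dip direction = azimuth of (n_x, n_y) = atan2(-0.079, -0.277) = 196°.

true dip 23°, dip direction 195°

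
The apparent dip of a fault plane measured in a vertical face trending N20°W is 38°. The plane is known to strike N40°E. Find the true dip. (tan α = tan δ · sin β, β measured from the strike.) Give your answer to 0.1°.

The section is 60° from the strike.
tan(true dip) = tan 38° / sin 60° = 0.9022
true dip = arctan 0.9022 = 42.06°

42.1°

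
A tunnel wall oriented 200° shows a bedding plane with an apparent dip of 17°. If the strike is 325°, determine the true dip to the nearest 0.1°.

β = acute angle between strike 325° and section 200° = 55°.
tan(true dip) = tan 17° / sin 55° = 0.3732
δ = arctan(0.3732) = 20.47°

20.5°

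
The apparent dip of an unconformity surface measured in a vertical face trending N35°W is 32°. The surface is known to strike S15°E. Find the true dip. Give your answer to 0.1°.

The section is 20° from the strike.
tan(true dip) = tan 32° / sin 20° = 1.8270
true dip = arctan 1.8270 = 61.31°

61.3°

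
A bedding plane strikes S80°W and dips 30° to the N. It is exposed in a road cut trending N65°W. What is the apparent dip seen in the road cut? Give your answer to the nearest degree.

Angle between strike (S80°W) and section (N65°W): β = 35°.
tan α = tan 30° × sin 35° = 0.5774 × 0.5736 = 0.3312
apparent dip = arctan 0.3312 = 18.32°

18°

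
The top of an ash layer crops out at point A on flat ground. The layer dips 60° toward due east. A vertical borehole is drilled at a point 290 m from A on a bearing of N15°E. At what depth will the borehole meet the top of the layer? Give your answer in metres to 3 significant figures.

The hole lies 75° from the dip direction, so the down-dip offset is 290 × cos 75° = 75.06 m.
Depth = down-dip offset × tan(dip) = 75.06 × tan 60° = 75.06 × 1.7321
Depth = 130.00 m

130 m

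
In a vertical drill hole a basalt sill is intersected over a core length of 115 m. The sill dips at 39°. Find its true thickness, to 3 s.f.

89.4 m

True thickness t = h · cos(dip) = 115 × cos 39°
t = 115 × 0.7771 = 89.372 m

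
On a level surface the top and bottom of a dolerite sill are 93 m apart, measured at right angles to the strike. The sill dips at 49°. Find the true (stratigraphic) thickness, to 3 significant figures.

70.2 m

True thickness t = w · sin(dip) = 93 × sin 49°
t = 93 × 0.7547 = 70.188 m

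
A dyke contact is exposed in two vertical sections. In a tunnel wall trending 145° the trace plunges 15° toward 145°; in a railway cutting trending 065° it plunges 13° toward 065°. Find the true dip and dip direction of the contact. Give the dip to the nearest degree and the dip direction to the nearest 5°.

true dip 18°, dip direction 110°

The two traces are lines in the plane: v₁ = (sin 145°·cos 15°, cos 145°·cos 15°, −sin 15°), v₂ = (sin 65°·cos 13°, cos 65°·cos 13°, −sin 13°).
n = v₁ × v₂ = (0.285, -0.104, 0.927) (taken with n_z > 0).
Dip δ = arctan(|n_h|/n_z) = arctan(0.303/0.927) = 18.1°.
Dip direction = azimuth of (n_x, n_y) = atan2(0.285, -0.104) = 110°.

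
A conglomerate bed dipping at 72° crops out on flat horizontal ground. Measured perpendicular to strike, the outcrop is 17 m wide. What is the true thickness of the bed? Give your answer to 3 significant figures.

16.2 m

True thickness t = w · sin(dip) = 17 × sin 72°
t = 17 × 0.9511 = 16.168 m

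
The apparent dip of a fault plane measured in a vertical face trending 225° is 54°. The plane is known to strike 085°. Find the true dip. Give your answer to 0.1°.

65.0°

β = acute angle between strike 085° and section 225° = 40°.
tan δ = tan α / sin β = tan 54° / sin 40° = 1.3764 / 0.6428 = 2.1413
δ = arctan(2.1413) = 64.97°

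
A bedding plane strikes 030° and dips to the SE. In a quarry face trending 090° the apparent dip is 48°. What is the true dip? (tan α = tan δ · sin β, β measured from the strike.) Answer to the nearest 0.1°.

52.1°

The section is 60° from the strike.
tan(true dip) = tan 48° / sin 60° = 1.2824
δ = arctan(1.2824) = 52.05°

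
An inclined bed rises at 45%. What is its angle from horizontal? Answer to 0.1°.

24.2°

tan θ = 45/100 = 0.4500
θ = arctan(0.4500) = 24.23°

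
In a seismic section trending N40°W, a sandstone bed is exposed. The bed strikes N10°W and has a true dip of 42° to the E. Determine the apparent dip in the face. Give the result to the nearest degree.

The strike is N10°W and the section trends N40°W; the acute angle between them is β = 30°.
tan α = tan 42° × sin 30° = 0.9004 × 0.5000 = 0.4502
α = arctan(0.4502) = 24.24°

24°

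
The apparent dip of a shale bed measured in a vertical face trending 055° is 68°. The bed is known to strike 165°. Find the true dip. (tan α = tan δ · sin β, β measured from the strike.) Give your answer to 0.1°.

β = acute angle between strike 165° and section 055° = 70°.
tan δ = tan α / sin β = tan 68° / sin 70° = 2.4751 / 0.9397 = 2.6339
true dip = arctan 2.6339 = 69.21°

69.2°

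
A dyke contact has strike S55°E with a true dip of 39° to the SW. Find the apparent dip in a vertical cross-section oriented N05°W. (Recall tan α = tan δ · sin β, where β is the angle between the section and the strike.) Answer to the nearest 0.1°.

31.8°

The section lies 50° from the strike.
tan(apparent dip) = tan 39° · sin 50° = 0.6203
α = arctan(0.6203) = 31.81°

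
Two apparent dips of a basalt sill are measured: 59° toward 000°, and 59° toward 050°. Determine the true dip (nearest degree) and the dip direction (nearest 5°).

Represent each trace as a vector plunging at its apparent dip toward its trend (east-north-up frame): v₁ = (0.000, 0.515, -0.857), v₂ = (0.395, 0.331, -0.857).
n = v₁ × v₂ = (0.158, 0.338, 0.203) (taken with n_z > 0).
tan δ = √(n_x²+n_y²)/n_z = 0.373/0.203, so δ = 61.4°.
The horizontal component of n points toward azimuth atan2(n_x, n_y) = 25°, the dip direction.

true dip 61°, dip direction 025°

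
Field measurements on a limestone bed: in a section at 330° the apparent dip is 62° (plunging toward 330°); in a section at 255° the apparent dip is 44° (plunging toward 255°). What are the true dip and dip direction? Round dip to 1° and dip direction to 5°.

Represent each trace as a vector plunging at its apparent dip toward its trend (east-north-up frame): v₁ = (-0.235, 0.407, -0.883), v₂ = (-0.695, -0.186, -0.695).
n = v₁ × v₂ = (-0.447, 0.450, 0.326) (taken with n_z > 0).
Dip δ = arctan(|n_h|/n_z) = arctan(0.634/0.326) = 62.8°.
Dip direction = atan2(-0.447, 0.450) = 315° (azimuth of n's horizontal projection).

true dip 63°, dip direction 315°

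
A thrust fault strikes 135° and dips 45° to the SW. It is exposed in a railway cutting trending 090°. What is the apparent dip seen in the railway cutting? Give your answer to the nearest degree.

Angle between strike (135°) and section (090°): β = 45°.
tan α = tan 45° × sin 45° = 1.0000 × 0.7071 = 0.7071
apparent dip = arctan 0.7071 = 35.26°

35°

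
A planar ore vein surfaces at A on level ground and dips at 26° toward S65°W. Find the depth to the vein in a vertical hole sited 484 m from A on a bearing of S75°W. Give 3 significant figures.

232 m

The hole lies 10° from the dip direction, so the down-dip offset is 484 × cos 10° = 476.65 m.
Depth = down-dip offset × tan(dip) = 476.65 × tan 26° = 476.65 × 0.4877
Depth = 232.48 m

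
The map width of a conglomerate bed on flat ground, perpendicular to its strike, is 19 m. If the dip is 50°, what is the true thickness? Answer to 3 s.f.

True thickness t = w · sin(dip) = 19 × sin 50°
t = 19 × 0.7660 = 14.555 m

14.6 m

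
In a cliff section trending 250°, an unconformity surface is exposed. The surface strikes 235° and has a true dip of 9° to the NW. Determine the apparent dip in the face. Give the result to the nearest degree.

2°

Angle between strike (235°) and section (250°): β = 15°.
tan α = tan 9° × sin 15° = 0.1584 × 0.2588 = 0.0410
apparent dip = arctan 0.0410 = 2.35°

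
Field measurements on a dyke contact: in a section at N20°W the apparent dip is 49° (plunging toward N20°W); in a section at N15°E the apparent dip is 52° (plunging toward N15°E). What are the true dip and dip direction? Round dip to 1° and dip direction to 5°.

Represent each trace as a vector plunging at its apparent dip toward its trend (east-north-up frame): v₁ = (-0.224, 0.616, -0.755), v₂ = (0.159, 0.595, -0.788).
Cross product v₁ × v₂ gives the pole to the plane: n ∝ (0.037, 0.297, 0.232).
True dip = arccos(n_z / |n|) = arccos(0.6120) = 52.3°.
The horizontal component of n points toward azimuth atan2(n_x, n_y) = 7°, the dip direction.

true dip 52°, dip direction 005°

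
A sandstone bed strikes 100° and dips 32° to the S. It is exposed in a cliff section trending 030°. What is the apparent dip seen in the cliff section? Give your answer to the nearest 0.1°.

30.4°

The strike is 100° and the section trends 030°; the acute angle between them is β = 70°.
tan α = tan 32° × sin 70° = 0.6249 × 0.9397 = 0.5872
apparent dip = arctan 0.5872 = 30.42°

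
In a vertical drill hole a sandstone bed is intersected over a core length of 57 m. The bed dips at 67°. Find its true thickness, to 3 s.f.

22.3 m

True thickness t = h · cos(dip) = 57 × cos 67°
t = 57 × 0.3907 = 22.272 m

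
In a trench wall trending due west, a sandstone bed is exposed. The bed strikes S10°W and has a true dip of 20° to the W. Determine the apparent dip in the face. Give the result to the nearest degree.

20°

The strike is S10°W and the section trends due west; the acute angle between them is β = 80°.
tan α = tan 20° × sin 80° = 0.3640 × 0.9848 = 0.3584
α = arctan(0.3584) = 19.72°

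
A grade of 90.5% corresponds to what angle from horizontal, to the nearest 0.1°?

tan θ = 90.5/100 = 0.9050
θ = arctan(0.9050) = 42.15°

42.1°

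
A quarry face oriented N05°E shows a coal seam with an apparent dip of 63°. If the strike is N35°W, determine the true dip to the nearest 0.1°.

71.9°

The section is 40° from the strike.
tan(true dip) = tan 63° / sin 40° = 3.0533
true dip = arctan 3.0533 = 71.87°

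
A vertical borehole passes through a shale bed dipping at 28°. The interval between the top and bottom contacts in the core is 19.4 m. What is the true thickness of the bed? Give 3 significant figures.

True thickness t = h · cos(dip) = 19.4 × cos 28°
t = 19.4 × 0.8829 = 17.129 m

17.1 m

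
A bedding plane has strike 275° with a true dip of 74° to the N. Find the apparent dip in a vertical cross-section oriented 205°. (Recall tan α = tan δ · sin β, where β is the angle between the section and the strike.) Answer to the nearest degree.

73°

The strike is 275° and the section trends 205°; the acute angle between them is β = 70°.
tan(apparent dip) = tan 74° · sin 70° = 3.2771
apparent dip = arctan 3.2771 = 73.03°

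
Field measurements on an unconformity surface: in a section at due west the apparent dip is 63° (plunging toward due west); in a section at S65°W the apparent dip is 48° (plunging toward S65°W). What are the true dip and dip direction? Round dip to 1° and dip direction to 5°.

Represent each trace as a vector plunging at its apparent dip toward its trend (east-north-up frame): v₁ = (-0.454, -0.000, -0.891), v₂ = (-0.606, -0.283, -0.743).
The plane normal is n = v₁ × v₂ ∝ (-0.252, 0.203, 0.128).
tan δ = √(n_x²+n_y²)/n_z = 0.324/0.128, so δ = 68.4°.
Dip direction = atan2(-0.252, 0.203) = 309° (azimuth of n's horizontal projection).

true dip 68°, dip direction 310°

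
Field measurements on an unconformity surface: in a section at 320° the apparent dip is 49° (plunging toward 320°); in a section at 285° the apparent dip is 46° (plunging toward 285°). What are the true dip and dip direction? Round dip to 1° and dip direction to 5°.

true dip 49°, dip direction 310°

Represent each trace as a vector plunging at its apparent dip toward its trend (east-north-up frame): v₁ = (-0.422, 0.503, -0.755), v₂ = (-0.671, 0.180, -0.719).
Cross product v₁ × v₂ gives the pole to the plane: n ∝ (-0.226, 0.203, 0.261).
tan δ = √(n_x²+n_y²)/n_z = 0.304/0.261, so δ = 49.3°.
The horizontal component of n points toward azimuth atan2(n_x, n_y) = 312°, the dip direction.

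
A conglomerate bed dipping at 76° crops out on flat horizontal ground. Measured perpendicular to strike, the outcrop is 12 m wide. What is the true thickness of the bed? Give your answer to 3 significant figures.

11.6 m

True thickness t = w · sin(dip) = 12 × sin 76°
t = 12 × 0.9703 = 11.644 m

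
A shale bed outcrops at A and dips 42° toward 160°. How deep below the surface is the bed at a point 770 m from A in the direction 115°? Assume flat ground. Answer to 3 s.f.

490 m

The hole lies 45° from the dip direction, so the down-dip offset is 770 × cos 45° = 544.47 m.
Depth = down-dip offset × tan(dip) = 544.47 × tan 42° = 544.47 × 0.9004
Depth = 490.24 m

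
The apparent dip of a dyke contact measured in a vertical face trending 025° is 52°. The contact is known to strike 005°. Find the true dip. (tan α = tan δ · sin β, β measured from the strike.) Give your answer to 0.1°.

β = acute angle between strike 005° and section 025° = 20°.
tan(true dip) = tan 52° / sin 20° = 3.7423
true dip = arctan 3.7423 = 75.04°

75.0°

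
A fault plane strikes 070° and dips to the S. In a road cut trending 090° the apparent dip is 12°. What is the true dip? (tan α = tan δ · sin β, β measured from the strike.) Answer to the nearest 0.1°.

β = acute angle between strike 070° and section 090° = 20°.
tan(true dip) = tan 12° / sin 20° = 0.6215
δ = arctan(0.6215) = 31.86°

31.9°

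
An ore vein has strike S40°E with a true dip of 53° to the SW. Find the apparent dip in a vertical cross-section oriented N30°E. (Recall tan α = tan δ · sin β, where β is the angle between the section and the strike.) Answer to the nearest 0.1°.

51.3°

The strike is S40°E and the section trends N30°E; the acute angle between them is β = 70°.
tan α = tan 53° × sin 70° = 1.3270 × 0.9397 = 1.2470
apparent dip = arctan 1.2470 = 51.27°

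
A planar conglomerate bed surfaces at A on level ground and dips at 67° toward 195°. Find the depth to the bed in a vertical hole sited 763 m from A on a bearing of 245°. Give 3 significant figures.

1160 m

The hole lies 50° from the dip direction, so the down-dip offset is 763 × cos 50° = 490.45 m.
Depth = down-dip offset × tan(dip) = 490.45 × tan 67° = 490.45 × 2.3559
Depth = 1155.42 m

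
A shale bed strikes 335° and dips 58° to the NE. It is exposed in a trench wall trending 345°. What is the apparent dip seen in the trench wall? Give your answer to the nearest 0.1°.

15.5°

Angle between strike (335°) and section (345°): β = 10°.
tan α = tan 58° × sin 10° = 1.6003 × 0.1736 = 0.2779
apparent dip = arctan 0.2779 = 15.53°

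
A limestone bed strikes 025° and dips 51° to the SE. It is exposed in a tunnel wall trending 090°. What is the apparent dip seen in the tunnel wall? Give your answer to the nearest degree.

Angle between strike (025°) and section (090°): β = 65°.
tan α = tan 51° × sin 65° = 1.2349 × 0.9063 = 1.1192
apparent dip = arctan 1.1192 = 48.22°

48°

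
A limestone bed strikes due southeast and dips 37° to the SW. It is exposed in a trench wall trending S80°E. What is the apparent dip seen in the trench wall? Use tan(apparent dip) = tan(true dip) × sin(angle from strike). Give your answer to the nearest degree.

Angle between strike (due southeast) and section (S80°E): β = 35°.
tan(apparent dip) = tan 37° · sin 35° = 0.4322
apparent dip = arctan 0.4322 = 23.38°

23°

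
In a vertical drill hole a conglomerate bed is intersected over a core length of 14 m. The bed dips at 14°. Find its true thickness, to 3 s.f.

13.6 m

True thickness t = h · cos(dip) = 14 × cos 14°
t = 14 × 0.9703 = 13.584 m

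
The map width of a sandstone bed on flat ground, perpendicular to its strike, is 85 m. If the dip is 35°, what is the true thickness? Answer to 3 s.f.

True thickness t = w · sin(dip) = 85 × sin 35°
t = 85 × 0.5736 = 48.754 m

48.8 m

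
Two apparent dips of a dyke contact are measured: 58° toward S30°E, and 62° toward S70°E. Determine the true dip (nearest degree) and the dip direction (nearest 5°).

true dip 62°, dip direction 120°

Each apparent-dip line lies in the plane. As unit vectors (x east, y north, z up), v₁ plunges 58°→S30°E and v₂ plunges 62°→S70°E.
Cross product v₁ × v₂ gives the pole to the plane: n ∝ (0.269, -0.140, 0.160).
tan δ = √(n_x²+n_y²)/n_z = 0.303/0.160, so δ = 62.2°.
The horizontal component of n points toward azimuth atan2(n_x, n_y) = 118°, the dip direction.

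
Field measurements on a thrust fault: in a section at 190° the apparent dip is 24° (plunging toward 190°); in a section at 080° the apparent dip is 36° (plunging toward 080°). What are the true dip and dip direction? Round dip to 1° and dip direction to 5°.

Represent each trace as a vector plunging at its apparent dip toward its trend (east-north-up frame): v₁ = (-0.159, -0.900, -0.407), v₂ = (0.797, 0.140, -0.588).
Cross product v₁ × v₂ gives the pole to the plane: n ∝ (0.586, -0.417, 0.695).
Dip δ = arctan(|n_h|/n_z) = arctan(0.719/0.695) = 46.0°.
The horizontal component of n points toward azimuth atan2(n_x, n_y) = 125°, the dip direction.

true dip 46°, dip direction 125°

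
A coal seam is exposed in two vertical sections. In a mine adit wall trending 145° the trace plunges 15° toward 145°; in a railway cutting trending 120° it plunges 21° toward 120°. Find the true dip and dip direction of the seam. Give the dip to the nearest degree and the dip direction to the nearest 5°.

Represent each trace as a vector plunging at its apparent dip toward its trend (east-north-up frame): v₁ = (0.554, -0.791, -0.259), v₂ = (0.809, -0.467, -0.358).
Cross product v₁ × v₂ gives the pole to the plane: n ∝ (0.163, -0.011, 0.381).
Dip δ = arctan(|n_h|/n_z) = arctan(0.163/0.381) = 23.2°.
Dip direction = azimuth of (n_x, n_y) = atan2(0.163, -0.011) = 94°.

true dip 23°, dip direction 095°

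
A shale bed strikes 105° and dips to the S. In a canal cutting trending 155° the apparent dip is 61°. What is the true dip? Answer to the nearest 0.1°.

67.0°

β = acute angle between strike 105° and section 155° = 50°.
tan δ = tan α / sin β = tan 61° / sin 50° = 1.8040 / 0.7660 = 2.3550
δ = arctan(2.3550) = 66.99°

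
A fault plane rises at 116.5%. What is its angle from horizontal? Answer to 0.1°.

49.4°

tan θ = 116.5/100 = 1.1650
θ = arctan(1.1650) = 49.36°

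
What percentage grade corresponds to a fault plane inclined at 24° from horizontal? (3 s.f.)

44.5%

grade % = 100 × tan 24° = 100 × 0.4452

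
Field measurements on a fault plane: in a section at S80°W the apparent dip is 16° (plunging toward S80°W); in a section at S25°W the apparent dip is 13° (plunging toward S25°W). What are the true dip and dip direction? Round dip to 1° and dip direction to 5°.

The two traces are lines in the plane: v₁ = (sin 260°·cos 16°, cos 260°·cos 16°, −sin 16°), v₂ = (sin 205°·cos 13°, cos 205°·cos 13°, −sin 13°).
n = v₁ × v₂ = (-0.206, -0.099, 0.767) (taken with n_z > 0).
True dip = arccos(n_z / |n|) = arccos(0.9584) = 16.6°.
Dip direction = atan2(-0.206, -0.099) = 244° (azimuth of n's horizontal projection).

true dip 17°, dip direction 245°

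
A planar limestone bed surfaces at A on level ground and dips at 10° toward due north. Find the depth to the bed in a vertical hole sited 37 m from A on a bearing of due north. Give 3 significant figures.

6.52 m

The hole is directly down-dip from the outcrop, so the down-dip offset is 37 m.
Depth = down-dip offset × tan(dip) = 37.00 × tan 10° = 37.00 × 0.1763
Depth = 6.52 m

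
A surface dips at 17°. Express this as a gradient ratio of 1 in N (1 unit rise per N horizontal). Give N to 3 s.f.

1 : N means tan θ = 1/N, so N = 1/tan 17° = 1/0.3057

1 in 3.27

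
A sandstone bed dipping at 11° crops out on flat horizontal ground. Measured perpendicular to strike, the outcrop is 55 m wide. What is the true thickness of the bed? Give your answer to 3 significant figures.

True thickness t = w · sin(dip) = 55 × sin 11°
t = 55 × 0.1908 = 10.494 m

10.5 m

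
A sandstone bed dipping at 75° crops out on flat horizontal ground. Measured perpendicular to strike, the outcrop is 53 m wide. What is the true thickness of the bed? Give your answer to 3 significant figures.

True thickness t = w · sin(dip) = 53 × sin 75°
t = 53 × 0.9659 = 51.194 m

51.2 m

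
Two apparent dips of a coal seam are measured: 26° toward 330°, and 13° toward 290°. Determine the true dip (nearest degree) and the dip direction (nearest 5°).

Represent each trace as a vector plunging at its apparent dip toward its trend (east-north-up frame): v₁ = (-0.449, 0.778, -0.438), v₂ = (-0.916, 0.333, -0.225).
The plane normal is n = v₁ × v₂ ∝ (-0.029, 0.300, 0.563).
Dip δ = arctan(|n_h|/n_z) = arctan(0.302/0.563) = 28.2°.
Dip direction = azimuth of (n_x, n_y) = atan2(-0.029, 0.300) = 354°.

true dip 28°, dip direction 355°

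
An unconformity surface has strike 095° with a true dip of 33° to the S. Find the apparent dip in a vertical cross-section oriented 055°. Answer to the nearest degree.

Angle between strike (095°) and section (055°): β = 40°.
tan α = tan 33° × sin 40° = 0.6494 × 0.6428 = 0.4174
α = arctan(0.4174) = 22.66°

23°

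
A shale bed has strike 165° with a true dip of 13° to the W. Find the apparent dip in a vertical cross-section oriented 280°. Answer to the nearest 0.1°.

The section lies 65° from the strike.
tan(apparent dip) = tan 13° · sin 65° = 0.2092
apparent dip = arctan 0.2092 = 11.82°

11.8°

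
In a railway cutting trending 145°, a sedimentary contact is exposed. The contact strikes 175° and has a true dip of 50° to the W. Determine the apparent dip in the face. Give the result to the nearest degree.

31°

The strike is 175° and the section trends 145°; the acute angle between them is β = 30°.
tan α = tan 50° × sin 30° = 1.1918 × 0.5000 = 0.5959
apparent dip = arctan 0.5959 = 30.79°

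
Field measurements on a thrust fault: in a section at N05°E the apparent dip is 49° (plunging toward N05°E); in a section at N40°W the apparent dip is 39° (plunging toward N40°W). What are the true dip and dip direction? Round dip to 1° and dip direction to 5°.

Represent each trace as a vector plunging at its apparent dip toward its trend (east-north-up frame): v₁ = (0.057, 0.654, -0.755), v₂ = (-0.500, 0.595, -0.629).
Cross product v₁ × v₂ gives the pole to the plane: n ∝ (0.038, 0.413, 0.361).
True dip = arccos(n_z / |n|) = arccos(0.6561) = 49.0°.
Dip direction = azimuth of (n_x, n_y) = atan2(0.038, 0.413) = 5°.

true dip 49°, dip direction 005°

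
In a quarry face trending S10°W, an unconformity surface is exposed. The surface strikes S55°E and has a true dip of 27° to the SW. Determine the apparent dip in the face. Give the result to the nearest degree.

25°

Angle between strike (S55°E) and section (S10°W): β = 65°.
tan α = tan 27° × sin 65° = 0.5095 × 0.9063 = 0.4618
apparent dip = arctan 0.4618 = 24.79°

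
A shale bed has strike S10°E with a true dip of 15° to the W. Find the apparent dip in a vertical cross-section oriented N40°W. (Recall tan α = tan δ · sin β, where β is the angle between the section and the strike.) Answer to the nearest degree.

8°

The section lies 30° from the strike.
tan α = tan 15° × sin 30° = 0.2679 × 0.5000 = 0.1340
α = arctan(0.1340) = 7.63°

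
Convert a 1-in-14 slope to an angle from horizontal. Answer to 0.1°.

tan θ = 1/14 = 0.0714
θ = arctan(0.0714) = 4.09°

4.1°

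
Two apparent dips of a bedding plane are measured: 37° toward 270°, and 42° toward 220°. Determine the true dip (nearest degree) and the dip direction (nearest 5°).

Represent each trace as a vector plunging at its apparent dip toward its trend (east-north-up frame): v₁ = (-0.799, -0.000, -0.602), v₂ = (-0.478, -0.569, -0.669).
Cross product v₁ × v₂ gives the pole to the plane: n ∝ (-0.343, -0.247, 0.455).
Dip δ = arctan(|n_h|/n_z) = arctan(0.422/0.455) = 42.9°.
The horizontal component of n points toward azimuth atan2(n_x, n_y) = 234°, the dip direction.

true dip 43°, dip direction 235°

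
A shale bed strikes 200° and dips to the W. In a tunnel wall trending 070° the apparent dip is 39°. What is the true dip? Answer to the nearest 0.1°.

46.6°

β = acute angle between strike 200° and section 070° = 50°.
tan(true dip) = tan 39° / sin 50° = 1.0571
true dip = arctan 1.0571 = 46.59°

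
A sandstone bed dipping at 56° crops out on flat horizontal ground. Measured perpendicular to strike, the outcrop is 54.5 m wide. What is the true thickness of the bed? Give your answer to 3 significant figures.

True thickness t = w · sin(dip) = 54.5 × sin 56°
t = 54.5 × 0.8290 = 45.183 m

45.2 m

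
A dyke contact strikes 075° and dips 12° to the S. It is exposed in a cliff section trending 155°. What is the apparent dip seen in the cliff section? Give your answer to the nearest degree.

12°

The section lies 80° from the strike.
tan α = tan 12° × sin 80° = 0.2126 × 0.9848 = 0.2093
apparent dip = arctan 0.2093 = 11.82°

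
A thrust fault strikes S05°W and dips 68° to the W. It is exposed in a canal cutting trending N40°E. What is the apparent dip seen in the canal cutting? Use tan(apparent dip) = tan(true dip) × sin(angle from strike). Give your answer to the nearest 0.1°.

54.8°

Angle between strike (S05°W) and section (N40°E): β = 35°.
tan(apparent dip) = tan 68° · sin 35° = 1.4197
apparent dip = arctan 1.4197 = 54.84°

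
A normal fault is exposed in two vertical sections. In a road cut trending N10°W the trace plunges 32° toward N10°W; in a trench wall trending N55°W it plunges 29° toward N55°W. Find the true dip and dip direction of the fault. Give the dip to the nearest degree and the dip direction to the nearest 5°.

Each apparent-dip line lies in the plane. As unit vectors (x east, y north, z up), v₁ plunges 32°→N10°W and v₂ plunges 29°→N55°W.
Cross product v₁ × v₂ gives the pole to the plane: n ∝ (-0.139, 0.308, 0.524).
Dip δ = arctan(|n_h|/n_z) = arctan(0.338/0.524) = 32.8°.
Dip direction = atan2(-0.139, 0.308) = 336° (azimuth of n's horizontal projection).

true dip 33°, dip direction 335°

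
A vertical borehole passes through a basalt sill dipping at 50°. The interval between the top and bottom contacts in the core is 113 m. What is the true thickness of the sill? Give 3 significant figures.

True thickness t = h · cos(dip) = 113 × cos 50°
t = 113 × 0.6428 = 72.635 m

72.6 m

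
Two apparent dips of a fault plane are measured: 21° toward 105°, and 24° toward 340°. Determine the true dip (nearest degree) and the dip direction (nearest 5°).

Each apparent-dip line lies in the plane. As unit vectors (x east, y north, z up), v₁ plunges 21°→105° and v₂ plunges 24°→340°.
n = v₁ × v₂ = (0.406, 0.479, 0.699) (taken with n_z > 0).
True dip = arccos(n_z / |n|) = arccos(0.7439) = 41.9°.
Dip direction = atan2(0.406, 0.479) = 40° (azimuth of n's horizontal projection).

true dip 42°, dip direction 040°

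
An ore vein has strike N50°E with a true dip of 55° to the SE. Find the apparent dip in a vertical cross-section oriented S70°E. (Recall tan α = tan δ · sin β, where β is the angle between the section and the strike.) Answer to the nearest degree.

51°

The section lies 60° from the strike.
tan(apparent dip) = tan 55° · sin 60° = 1.2368
α = arctan(1.2368) = 51.04°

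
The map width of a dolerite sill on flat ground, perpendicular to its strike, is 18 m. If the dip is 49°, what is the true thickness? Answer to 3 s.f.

True thickness t = w · sin(dip) = 18 × sin 49°
t = 18 × 0.7547 = 13.585 m

13.6 m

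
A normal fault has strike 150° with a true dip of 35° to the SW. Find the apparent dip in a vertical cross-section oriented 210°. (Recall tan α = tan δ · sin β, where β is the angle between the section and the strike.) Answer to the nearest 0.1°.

Angle between strike (150°) and section (210°): β = 60°.
tan α = tan 35° × sin 60° = 0.7002 × 0.8660 = 0.6064
α = arctan(0.6064) = 31.23°

31.2°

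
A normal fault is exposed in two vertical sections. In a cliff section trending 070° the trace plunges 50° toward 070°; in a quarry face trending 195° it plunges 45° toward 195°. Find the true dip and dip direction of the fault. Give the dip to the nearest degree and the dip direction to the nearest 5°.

Represent each trace as a vector plunging at its apparent dip toward its trend (east-north-up frame): v₁ = (0.604, 0.220, -0.766), v₂ = (-0.183, -0.683, -0.707).
Cross product v₁ × v₂ gives the pole to the plane: n ∝ (0.679, -0.567, 0.372).
True dip = arccos(n_z / |n|) = arccos(0.3879) = 67.2°.
Dip direction = azimuth of (n_x, n_y) = atan2(0.679, -0.567) = 130°.

true dip 67°, dip direction 130°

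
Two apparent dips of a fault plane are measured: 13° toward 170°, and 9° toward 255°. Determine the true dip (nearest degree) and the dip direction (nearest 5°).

Each apparent-dip line lies in the plane. As unit vectors (x east, y north, z up), v₁ plunges 13°→170° and v₂ plunges 9°→255°.
n = v₁ × v₂ = (-0.093, -0.241, 0.959) (taken with n_z > 0).
Dip δ = arctan(|n_h|/n_z) = arctan(0.258/0.959) = 15.1°.
Dip direction = azimuth of (n_x, n_y) = atan2(-0.093, -0.241) = 201°.

true dip 15°, dip direction 200°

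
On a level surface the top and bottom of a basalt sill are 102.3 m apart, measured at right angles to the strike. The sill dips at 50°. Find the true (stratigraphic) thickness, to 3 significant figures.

True thickness t = w · sin(dip) = 102.3 × sin 50°
t = 102.3 × 0.7660 = 78.366 m

78.4 m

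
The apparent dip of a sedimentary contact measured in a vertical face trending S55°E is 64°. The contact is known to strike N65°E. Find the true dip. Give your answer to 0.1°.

The section is 60° from the strike.
tan δ = tan α / sin β = tan 64° / sin 60° = 2.0503 / 0.8660 = 2.3675
δ = arctan(2.3675) = 67.10°

67.1°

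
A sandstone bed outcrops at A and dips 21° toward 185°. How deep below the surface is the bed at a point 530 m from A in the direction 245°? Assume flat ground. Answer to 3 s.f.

The hole lies 60° from the dip direction, so the down-dip offset is 530 × cos 60° = 265.00 m.
Depth = down-dip offset × tan(dip) = 265.00 × tan 21° = 265.00 × 0.3839
Depth = 101.72 m

102 m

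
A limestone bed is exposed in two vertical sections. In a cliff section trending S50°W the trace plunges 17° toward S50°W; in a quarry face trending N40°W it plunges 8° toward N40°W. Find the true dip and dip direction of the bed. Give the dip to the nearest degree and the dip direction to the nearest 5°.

Each apparent-dip line lies in the plane. As unit vectors (x east, y north, z up), v₁ plunges 17°→S50°W and v₂ plunges 8°→N40°W.
n = v₁ × v₂ = (-0.307, -0.084, 0.947) (taken with n_z > 0).
Dip δ = arctan(|n_h|/n_z) = arctan(0.319/0.947) = 18.6°.
Dip direction = atan2(-0.307, -0.084) = 255° (azimuth of n's horizontal projection).

true dip 19°, dip direction 255°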